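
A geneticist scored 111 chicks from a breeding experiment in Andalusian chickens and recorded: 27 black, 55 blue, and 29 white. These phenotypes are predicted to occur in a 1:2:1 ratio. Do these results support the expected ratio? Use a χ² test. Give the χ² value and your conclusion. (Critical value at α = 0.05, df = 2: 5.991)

Total ratio parts = 4. Expected numbers out of 111:
  black: 111 × 1/4 = 27.75
  blue: 111 × 2/4 = 55.5
  white: 111 × 1/4 = 27.75
χ² = Σ (O − E)² / E
  black: (27 − 27.75)² / 27.75 = 0.0203
  blue: (55 − 55.5)² / 55.5 = 0.0045
  white: (29 − 27.75)² / 27.75 = 0.0563
χ² = 0.0203 + 0.0045 + 0.0563 = 0.0811 ≈ 0.081
Degrees of freedom = 3 − 1 = 2; critical value at α = 0.05 is 5.991.
Since 0.081 < 5.991, we fail to reject the null hypothesis — the data are consistent with the 1:2:1 ratio.

0.081; consistent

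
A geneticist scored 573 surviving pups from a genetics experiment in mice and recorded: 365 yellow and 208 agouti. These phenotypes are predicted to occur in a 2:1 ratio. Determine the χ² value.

Under the 2:1 hypothesis (Σ ratio = 3, N = 573):
  yellow: 573 × 2/3 = 382
  agouti: 573 × 1/3 = 191
χ² = Σ (O − E)² / E
  yellow: (365 − 382)² / 382 = 0.7565
  agouti: (208 − 191)² / 191 = 1.5131
χ² = 0.7565 + 1.5131 = 2.2696 ≈ 2.270

2.270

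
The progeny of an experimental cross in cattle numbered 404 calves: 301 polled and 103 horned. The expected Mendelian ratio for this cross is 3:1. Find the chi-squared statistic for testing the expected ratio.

0.053

Total ratio parts = 4. Expected numbers out of 404:
  polled: 404 × 3/4 = 303
  horned: 404 × 1/4 = 101
χ² = Σ (O − E)² / E
  polled: (301 − 303)² / 303 = 0.0132
  horned: (103 − 101)² / 101 = 0.0396
χ² = 0.0132 + 0.0396 = 0.0528 ≈ 0.053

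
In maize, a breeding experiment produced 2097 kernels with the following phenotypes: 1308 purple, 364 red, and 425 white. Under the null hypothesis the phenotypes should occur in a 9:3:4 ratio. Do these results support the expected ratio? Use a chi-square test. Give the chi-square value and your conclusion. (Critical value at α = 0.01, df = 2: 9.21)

The 9:3:4 ratio has 16 parts, so with N = 2097 the expected counts are:
  purple: 2097 × 9/16 = 1179.5625
  red: 2097 × 3/16 = 393.1875
  white: 2097 × 4/16 = 524.25
χ² = Σ (O − E)² / E
  purple: (1308 − 1179.5625)² / 1179.5625 = 13.9850
  red: (364 − 393.1875)² / 393.1875 = 2.1667
  white: (425 − 524.25)² / 524.25 = 18.7898
χ² = 13.9850 + 2.1667 + 18.7898 = 34.9415 ≈ 34.942
Degrees of freedom = 3 − 1 = 2; critical value at α = 0.01 is 9.21.
Since 34.942 > 9.21, we reject the null hypothesis — the data do not fit the 9:3:4 ratio.

34.942; not consistent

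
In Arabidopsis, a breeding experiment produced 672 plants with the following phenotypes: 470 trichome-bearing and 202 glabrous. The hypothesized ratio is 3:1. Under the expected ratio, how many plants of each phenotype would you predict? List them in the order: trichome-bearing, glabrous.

504, 168

Under the 3:1 hypothesis (Σ ratio = 4, N = 672):
  trichome-bearing: 672 × 3/4 = 504
  glabrous: 672 × 1/4 = 168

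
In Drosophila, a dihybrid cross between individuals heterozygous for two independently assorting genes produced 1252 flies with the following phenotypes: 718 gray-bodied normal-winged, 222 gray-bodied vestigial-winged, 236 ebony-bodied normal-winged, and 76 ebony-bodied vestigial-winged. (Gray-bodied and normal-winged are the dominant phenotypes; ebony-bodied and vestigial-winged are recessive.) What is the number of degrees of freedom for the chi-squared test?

3

A dihybrid F₂ with independent assortment and complete dominance at both loci gives a 9:3:3:1 phenotypic ratio.
A goodness-of-fit test with 4 phenotype classes has df = 4 − 1 = 3.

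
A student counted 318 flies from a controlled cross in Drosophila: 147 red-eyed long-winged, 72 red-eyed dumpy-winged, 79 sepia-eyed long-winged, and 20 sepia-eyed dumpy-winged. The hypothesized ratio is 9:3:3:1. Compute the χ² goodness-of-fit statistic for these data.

Expected counts for N = 318 under a 9:3:3:1 ratio (total parts = 16):
  red-eyed long-winged: 318 × 9/16 = 178.875
  red-eyed dumpy-winged: 318 × 3/16 = 59.625
  sepia-eyed long-winged: 318 × 3/16 = 59.625
  sepia-eyed dumpy-winged: 318 × 1/16 = 19.875
χ² = Σ (O − E)² / E
  red-eyed long-winged: (147 − 178.875)² / 178.875 = 5.6800
  red-eyed dumpy-winged: (72 − 59.625)² / 59.625 = 2.5684
  sepia-eyed long-winged: (79 − 59.625)² / 59.625 = 6.2959
  sepia-eyed dumpy-winged: (20 − 19.875)² / 19.875 = 0.0008
χ² = 5.6800 + 2.5684 + 6.2959 + 0.0008 = 14.5451 ≈ 14.545

14.545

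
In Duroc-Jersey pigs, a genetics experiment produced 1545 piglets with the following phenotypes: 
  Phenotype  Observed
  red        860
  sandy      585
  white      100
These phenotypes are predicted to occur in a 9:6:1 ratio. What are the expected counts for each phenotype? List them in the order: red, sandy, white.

869.0625, 579.375, 96.5625

Under the 9:6:1 hypothesis (Σ ratio = 16, N = 1545):
  red: 1545 × 9/16 = 869.0625
  sandy: 1545 × 6/16 = 579.375
  white: 1545 × 1/16 = 96.5625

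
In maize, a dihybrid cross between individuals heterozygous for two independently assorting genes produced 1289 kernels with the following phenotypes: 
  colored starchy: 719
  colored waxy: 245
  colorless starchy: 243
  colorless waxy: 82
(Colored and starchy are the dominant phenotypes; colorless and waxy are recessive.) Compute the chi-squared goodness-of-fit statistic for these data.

0.129

A dihybrid F₂ with independent assortment and complete dominance at both loci gives a 9:3:3:1 phenotypic ratio.
Total ratio parts = 16. Expected numbers out of 1289:
  colored starchy: 1289 × 9/16 = 725.0625
  colored waxy: 1289 × 3/16 = 241.6875
  colorless starchy: 1289 × 3/16 = 241.6875
  colorless waxy: 1289 × 1/16 = 80.5625
χ² = Σ (O − E)² / E
  colored starchy: (719 − 725.0625)² / 725.0625 = 0.0507
  colored waxy: (245 − 241.6875)² / 241.6875 = 0.0454
  colorless starchy: (243 − 241.6875)² / 241.6875 = 0.0071
  colorless waxy: (82 − 80.5625)² / 80.5625 = 0.0256
χ² = 0.0507 + 0.0454 + 0.0071 + 0.0256 = 0.1288 ≈ 0.129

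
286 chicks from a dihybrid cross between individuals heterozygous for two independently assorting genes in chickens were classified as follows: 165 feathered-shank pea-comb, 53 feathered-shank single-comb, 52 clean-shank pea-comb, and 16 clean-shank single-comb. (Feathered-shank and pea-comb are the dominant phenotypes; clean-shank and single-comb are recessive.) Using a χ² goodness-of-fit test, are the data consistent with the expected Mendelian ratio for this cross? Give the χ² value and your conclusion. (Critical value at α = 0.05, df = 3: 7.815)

A dihybrid F₂ with independent assortment and complete dominance at both loci gives a 9:3:3:1 phenotypic ratio.
Total ratio parts = 16. Expected numbers out of 286:
  feathered-shank pea-comb: 286 × 9/16 = 160.875
  feathered-shank single-comb: 286 × 3/16 = 53.625
  clean-shank pea-comb: 286 × 3/16 = 53.625
  clean-shank single-comb: 286 × 1/16 = 17.875
χ² = Σ (O − E)² / E
  feathered-shank pea-comb: (165 − 160.875)² / 160.875 = 0.1058
  feathered-shank single-comb: (53 − 53.625)² / 53.625 = 0.0073
  clean-shank pea-comb: (52 − 53.625)² / 53.625 = 0.0492
  clean-shank single-comb: (16 − 17.875)² / 17.875 = 0.1967
χ² = 0.1058 + 0.0073 + 0.0492 + 0.1967 = 0.359
Degrees of freedom = 4 − 1 = 3; critical value at α = 0.05 is 7.815.
Since 0.359 < 7.815, we fail to reject the null hypothesis — the data are consistent with the 9:3:3:1 ratio.

0.359; consistent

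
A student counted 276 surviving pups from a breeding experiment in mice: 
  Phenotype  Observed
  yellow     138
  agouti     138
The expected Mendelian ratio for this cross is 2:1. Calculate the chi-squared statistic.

Under the 2:1 hypothesis (Σ ratio = 3, N = 276):
  yellow: 276 × 2/3 = 184
  agouti: 276 × 1/3 = 92
χ² = Σ (O − E)² / E
  yellow: (138 − 184)² / 184 = 11.5000
  agouti: (138 − 92)² / 92 = 23.0000
χ² = 11.5000 + 23.0000 = 34.500

34.500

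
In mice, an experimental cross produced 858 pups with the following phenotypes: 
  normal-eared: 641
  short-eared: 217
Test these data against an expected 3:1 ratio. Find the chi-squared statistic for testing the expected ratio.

0.039

The 3:1 ratio has 4 parts, so with N = 858 the expected counts are:
  normal-eared: 858 × 3/4 = 643.5
  short-eared: 858 × 1/4 = 214.5
χ² = Σ (O − E)² / E
  normal-eared: (641 − 643.5)² / 643.5 = 0.0097
  short-eared: (217 − 214.5)² / 214.5 = 0.0291
χ² = 0.0097 + 0.0291 = 0.0388 ≈ 0.039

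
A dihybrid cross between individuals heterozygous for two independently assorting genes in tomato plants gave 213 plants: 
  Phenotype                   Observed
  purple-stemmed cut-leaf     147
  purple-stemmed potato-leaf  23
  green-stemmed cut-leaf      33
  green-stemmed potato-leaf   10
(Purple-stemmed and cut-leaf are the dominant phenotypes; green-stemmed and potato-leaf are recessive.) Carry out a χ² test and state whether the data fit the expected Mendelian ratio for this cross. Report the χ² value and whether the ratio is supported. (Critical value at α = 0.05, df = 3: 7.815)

15.382; not consistent

A dihybrid F₂ with independent assortment and complete dominance at both loci gives a 9:3:3:1 phenotypic ratio.
Total ratio parts = 16. Expected numbers out of 213:
  purple-stemmed cut-leaf: 213 × 9/16 = 119.8125
  purple-stemmed potato-leaf: 213 × 3/16 = 39.9375
  green-stemmed cut-leaf: 213 × 3/16 = 39.9375
  green-stemmed potato-leaf: 213 × 1/16 = 13.3125
χ² = Σ (O − E)² / E
  purple-stemmed cut-leaf: (147 − 119.8125)² / 119.8125 = 6.1693
  purple-stemmed potato-leaf: (23 − 39.9375)² / 39.9375 = 7.1832
  green-stemmed cut-leaf: (33 − 39.9375)² / 39.9375 = 1.2051
  green-stemmed potato-leaf: (10 − 13.3125)² / 13.3125 = 0.8242
χ² = 6.1693 + 7.1832 + 1.2051 + 0.8242 = 15.3818 ≈ 15.382
Degrees of freedom = 4 − 1 = 3; critical value at α = 0.05 is 7.815.
Since 15.382 > 7.815, we reject the null hypothesis — the data do not fit the 9:3:3:1 ratio.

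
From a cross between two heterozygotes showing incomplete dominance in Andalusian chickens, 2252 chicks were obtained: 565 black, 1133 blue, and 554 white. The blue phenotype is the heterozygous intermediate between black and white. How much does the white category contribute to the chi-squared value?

With incomplete dominance, a heterozygote × heterozygote cross gives a 1:2:1 phenotypic ratio.
The 1:2:1 ratio has 4 parts, so with N = 2252 the expected counts are:
  black: 2252 × 1/4 = 563
  blue: 2252 × 2/4 = 1126
  white: 2252 × 1/4 = 563
Contribution of white: (554 − 563)² / 563 = 0.1439

0.144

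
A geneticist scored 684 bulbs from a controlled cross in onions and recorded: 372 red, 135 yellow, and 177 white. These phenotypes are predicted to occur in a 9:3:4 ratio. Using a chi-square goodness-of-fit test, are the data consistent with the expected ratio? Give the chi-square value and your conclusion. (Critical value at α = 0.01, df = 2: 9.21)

0.988; consistent

The 9:3:4 ratio has 16 parts, so with N = 684 the expected counts are:
  red: 684 × 9/16 = 384.75
  yellow: 684 × 3/16 = 128.25
  white: 684 × 4/16 = 171
χ² = Σ (O − E)² / E
  red: (372 − 384.75)² / 384.75 = 0.4225
  yellow: (135 − 128.25)² / 128.25 = 0.3553
  white: (177 − 171)² / 171 = 0.2105
χ² = 0.4225 + 0.3553 + 0.2105 = 0.9883 ≈ 0.988
Degrees of freedom = 3 − 1 = 2; critical value at α = 0.01 is 9.21.
Since 0.988 < 9.21, we fail to reject the null hypothesis — the data are consistent with the 9:3:4 ratio.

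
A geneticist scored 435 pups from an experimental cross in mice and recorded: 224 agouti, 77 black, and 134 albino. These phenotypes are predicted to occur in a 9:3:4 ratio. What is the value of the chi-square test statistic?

Total ratio parts = 16. Expected numbers out of 435:
  agouti: 435 × 9/16 = 244.6875
  black: 435 × 3/16 = 81.5625
  albino: 435 × 4/16 = 108.75
χ² = Σ (O − E)² / E
  agouti: (224 − 244.6875)² / 244.6875 = 1.7491
  black: (77 − 81.5625)² / 81.5625 = 0.2552
  albino: (134 − 108.75)² / 108.75 = 5.8626
χ² = 1.7491 + 0.2552 + 5.8626 = 7.8669 ≈ 7.867

7.867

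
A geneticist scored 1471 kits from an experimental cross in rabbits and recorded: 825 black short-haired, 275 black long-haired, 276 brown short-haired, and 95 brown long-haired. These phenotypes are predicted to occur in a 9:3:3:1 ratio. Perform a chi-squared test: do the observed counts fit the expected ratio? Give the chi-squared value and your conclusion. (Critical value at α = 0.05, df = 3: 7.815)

Expected counts for N = 1471 under a 9:3:3:1 ratio (total parts = 16):
  black short-haired: 1471 × 9/16 = 827.4375
  black long-haired: 1471 × 3/16 = 275.8125
  brown short-haired: 1471 × 3/16 = 275.8125
  brown long-haired: 1471 × 1/16 = 91.9375
χ² = Σ (O − E)² / E
  black short-haired: (825 − 827.4375)² / 827.4375 = 0.0072
  black long-haired: (275 − 275.8125)² / 275.8125 = 0.0024
  brown short-haired: (276 − 275.8125)² / 275.8125 = 0.0001
  brown long-haired: (95 − 91.9375)² / 91.9375 = 0.1020
χ² = 0.0072 + 0.0024 + 0.0001 + 0.1020 = 0.1117 ≈ 0.112
Degrees of freedom = 4 − 1 = 3; critical value at α = 0.05 is 7.815.
Since 0.112 < 7.815, we fail to reject the null hypothesis — the data are consistent with the 9:3:3:1 ratio.

0.112; consistent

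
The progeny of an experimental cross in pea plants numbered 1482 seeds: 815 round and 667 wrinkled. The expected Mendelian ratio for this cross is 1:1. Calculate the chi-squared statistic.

14.780

The 1:1 ratio has 2 parts, so with N = 1482 the expected counts are:
  round: 1482 × 1/2 = 741
  wrinkled: 1482 × 1/2 = 741
χ² = Σ (O − E)² / E
  round: (815 − 741)² / 741 = 7.3900
  wrinkled: (667 − 741)² / 741 = 7.3900
χ² = 7.3900 + 7.3900 = 14.780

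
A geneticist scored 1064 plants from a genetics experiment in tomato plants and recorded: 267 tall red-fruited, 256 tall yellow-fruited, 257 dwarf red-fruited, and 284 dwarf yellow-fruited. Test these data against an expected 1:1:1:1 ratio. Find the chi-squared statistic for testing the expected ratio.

1.902

The 1:1:1:1 ratio has 4 parts, so with N = 1064 the expected counts are:
  tall red-fruited: 1064 × 1/4 = 266
  tall yellow-fruited: 1064 × 1/4 = 266
  dwarf red-fruited: 1064 × 1/4 = 266
  dwarf yellow-fruited: 1064 × 1/4 = 266
χ² = Σ (O − E)² / E
  tall red-fruited: (267 − 266)² / 266 = 0.0038
  tall yellow-fruited: (256 − 266)² / 266 = 0.3759
  dwarf red-fruited: (257 − 266)² / 266 = 0.3045
  dwarf yellow-fruited: (284 − 266)² / 266 = 1.2180
χ² = 0.0038 + 0.3759 + 0.3045 + 1.2180 = 1.9022 ≈ 1.902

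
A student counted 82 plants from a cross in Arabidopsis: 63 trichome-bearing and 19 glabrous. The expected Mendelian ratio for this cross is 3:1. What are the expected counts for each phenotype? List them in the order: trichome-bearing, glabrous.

61.5, 20.5

The 3:1 ratio has 4 parts, so with N = 82 the expected counts are:
  trichome-bearing: 82 × 3/4 = 61.5
  glabrous: 82 × 1/4 = 20.5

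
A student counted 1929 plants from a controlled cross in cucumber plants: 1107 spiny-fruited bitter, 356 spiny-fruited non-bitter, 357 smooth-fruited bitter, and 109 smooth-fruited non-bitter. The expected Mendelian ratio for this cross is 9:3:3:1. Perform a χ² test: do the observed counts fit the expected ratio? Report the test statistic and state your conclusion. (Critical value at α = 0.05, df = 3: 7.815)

The 9:3:3:1 ratio has 16 parts, so with N = 1929 the expected counts are:
  spiny-fruited bitter: 1929 × 9/16 = 1085.0625
  spiny-fruited non-bitter: 1929 × 3/16 = 361.6875
  smooth-fruited bitter: 1929 × 3/16 = 361.6875
  smooth-fruited non-bitter: 1929 × 1/16 = 120.5625
χ² = Σ (O − E)² / E
  spiny-fruited bitter: (1107 − 1085.0625)² / 1085.0625 = 0.4435
  spiny-fruited non-bitter: (356 − 361.6875)² / 361.6875 = 0.0894
  smooth-fruited bitter: (357 − 361.6875)² / 361.6875 = 0.0608
  smooth-fruited non-bitter: (109 − 120.5625)² / 120.5625 = 1.1089
χ² = 0.4435 + 0.0894 + 0.0608 + 1.1089 = 1.7026 ≈ 1.703
Degrees of freedom = 4 − 1 = 3; critical value at α = 0.05 is 7.815.
Since 1.703 < 7.815, we fail to reject the null hypothesis — the data are consistent with the 9:3:3:1 ratio.

1.703; consistent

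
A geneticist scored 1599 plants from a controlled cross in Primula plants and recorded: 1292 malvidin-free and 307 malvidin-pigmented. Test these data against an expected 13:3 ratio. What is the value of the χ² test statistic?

0.212

The 13:3 ratio has 16 parts, so with N = 1599 the expected counts are:
  malvidin-free: 1599 × 13/16 = 1299.1875
  malvidin-pigmented: 1599 × 3/16 = 299.8125
χ² = Σ (O − E)² / E
  malvidin-free: (1292 − 1299.1875)² / 1299.1875 = 0.0398
  malvidin-pigmented: (307 − 299.8125)² / 299.8125 = 0.1723
χ² = 0.0398 + 0.1723 = 0.2121 ≈ 0.212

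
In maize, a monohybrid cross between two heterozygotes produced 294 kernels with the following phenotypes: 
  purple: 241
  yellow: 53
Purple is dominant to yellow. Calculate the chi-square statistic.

For a monohybrid cross between heterozygotes with complete dominance, the expected phenotypic ratio is 3:1.
Expected counts for N = 294 under a 3:1 ratio (total parts = 4):
  purple: 294 × 3/4 = 220.5
  yellow: 294 × 1/4 = 73.5
χ² = Σ (O − E)² / E
  purple: (241 − 220.5)² / 220.5 = 1.9059
  yellow: (53 − 73.5)² / 73.5 = 5.7177
χ² = 1.9059 + 5.7177 = 7.6236 ≈ 7.624

7.624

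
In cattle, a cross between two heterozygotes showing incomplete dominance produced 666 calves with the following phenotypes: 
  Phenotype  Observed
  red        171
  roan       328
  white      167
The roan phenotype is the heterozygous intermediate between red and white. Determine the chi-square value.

0.198

With incomplete dominance, a heterozygote × heterozygote cross gives a 1:2:1 phenotypic ratio.
Expected counts for N = 666 under a 1:2:1 ratio (total parts = 4):
  red: 666 × 1/4 = 166.5
  roan: 666 × 2/4 = 333
  white: 666 × 1/4 = 166.5
χ² = Σ (O − E)² / E
  red: (171 − 166.5)² / 166.5 = 0.1216
  roan: (328 − 333)² / 333 = 0.0751
  white: (167 − 166.5)² / 166.5 = 0.0015
χ² = 0.1216 + 0.0751 + 0.0015 = 0.1982 ≈ 0.198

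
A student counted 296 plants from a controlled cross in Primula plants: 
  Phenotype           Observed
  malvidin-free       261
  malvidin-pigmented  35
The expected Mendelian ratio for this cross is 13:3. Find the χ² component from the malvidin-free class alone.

Expected counts for N = 296 under a 13:3 ratio (total parts = 16):
  malvidin-free: 296 × 13/16 = 240.5
  malvidin-pigmented: 296 × 3/16 = 55.5
Contribution of malvidin-free: (261 − 240.5)² / 240.5 = 1.7474

1.747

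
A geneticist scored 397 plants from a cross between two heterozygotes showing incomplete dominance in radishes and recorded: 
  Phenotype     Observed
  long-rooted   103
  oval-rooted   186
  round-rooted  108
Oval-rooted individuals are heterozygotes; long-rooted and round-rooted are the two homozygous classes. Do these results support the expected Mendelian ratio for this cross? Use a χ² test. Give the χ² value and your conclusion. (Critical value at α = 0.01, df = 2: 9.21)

With incomplete dominance, a heterozygote × heterozygote cross gives a 1:2:1 phenotypic ratio.
Total ratio parts = 4. Expected numbers out of 397:
  long-rooted: 397 × 1/4 = 99.25
  oval-rooted: 397 × 2/4 = 198.5
  round-rooted: 397 × 1/4 = 99.25
χ² = Σ (O − E)² / E
  long-rooted: (103 − 99.25)² / 99.25 = 0.1417
  oval-rooted: (186 − 198.5)² / 198.5 = 0.7872
  round-rooted: (108 − 99.25)² / 99.25 = 0.7714
χ² = 0.1417 + 0.7872 + 0.7714 = 1.7003 ≈ 1.700
Degrees of freedom = 3 − 1 = 2; critical value at α = 0.01 is 9.21.
Since 1.700 < 9.21, we fail to reject the null hypothesis — the data are consistent with the 1:2:1 ratio.

1.700; consistent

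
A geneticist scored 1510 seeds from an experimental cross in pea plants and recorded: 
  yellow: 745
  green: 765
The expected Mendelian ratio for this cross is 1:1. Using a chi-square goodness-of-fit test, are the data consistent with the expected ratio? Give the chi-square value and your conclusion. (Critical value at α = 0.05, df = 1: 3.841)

The 1:1 ratio has 2 parts, so with N = 1510 the expected counts are:
  yellow: 1510 × 1/2 = 755
  green: 1510 × 1/2 = 755
χ² = Σ (O − E)² / E
  yellow: (745 − 755)² / 755 = 0.1325
  green: (765 − 755)² / 755 = 0.1325
χ² = 0.1325 + 0.1325 = 0.265
Degrees of freedom = 2 − 1 = 1; critical value at α = 0.05 is 3.841.
Since 0.265 < 3.841, we fail to reject the null hypothesis — the data are consistent with the 1:1 ratio.

0.265; consistent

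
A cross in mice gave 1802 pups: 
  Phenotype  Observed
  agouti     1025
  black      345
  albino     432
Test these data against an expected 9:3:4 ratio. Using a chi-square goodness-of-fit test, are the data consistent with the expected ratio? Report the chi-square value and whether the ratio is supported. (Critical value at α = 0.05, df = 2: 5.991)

1.038; consistent

Under the 9:3:4 hypothesis (Σ ratio = 16, N = 1802):
  agouti: 1802 × 9/16 = 1013.625
  black: 1802 × 3/16 = 337.875
  albino: 1802 × 4/16 = 450.5
χ² = Σ (O − E)² / E
  agouti: (1025 − 1013.625)² / 1013.625 = 0.1277
  black: (345 − 337.875)² / 337.875 = 0.1502
  albino: (432 − 450.5)² / 450.5 = 0.7597
χ² = 0.1277 + 0.1502 + 0.7597 = 1.0376 ≈ 1.038
Degrees of freedom = 3 − 1 = 2; critical value at α = 0.05 is 5.991.
Since 1.038 < 5.991, we fail to reject the null hypothesis — the data are consistent with the 9:3:4 ratio.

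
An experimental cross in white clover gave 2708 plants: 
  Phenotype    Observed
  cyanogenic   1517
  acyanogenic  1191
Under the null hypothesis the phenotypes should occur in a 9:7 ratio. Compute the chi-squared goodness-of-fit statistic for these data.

0.059

Expected counts for N = 2708 under a 9:7 ratio (total parts = 16):
  cyanogenic: 2708 × 9/16 = 1523.25
  acyanogenic: 2708 × 7/16 = 1184.75
χ² = Σ (O − E)² / E
  cyanogenic: (1517 − 1523.25)² / 1523.25 = 0.0256
  acyanogenic: (1191 − 1184.75)² / 1184.75 = 0.0330
χ² = 0.0256 + 0.0330 = 0.0586 ≈ 0.059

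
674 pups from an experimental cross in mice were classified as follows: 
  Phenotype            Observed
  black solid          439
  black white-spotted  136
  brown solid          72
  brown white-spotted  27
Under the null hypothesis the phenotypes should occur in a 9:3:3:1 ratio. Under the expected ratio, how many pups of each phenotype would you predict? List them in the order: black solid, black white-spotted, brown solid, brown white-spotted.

379.125, 126.375, 126.375, 42.125

Under the 9:3:3:1 hypothesis (Σ ratio = 16, N = 674):
  black solid: 674 × 9/16 = 379.125
  black white-spotted: 674 × 3/16 = 126.375
  brown solid: 674 × 3/16 = 126.375
  brown white-spotted: 674 × 1/16 = 42.125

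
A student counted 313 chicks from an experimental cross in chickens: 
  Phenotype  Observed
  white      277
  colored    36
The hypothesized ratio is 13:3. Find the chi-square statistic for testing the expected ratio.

Total ratio parts = 16. Expected numbers out of 313:
  white: 313 × 13/16 = 254.3125
  colored: 313 × 3/16 = 58.6875
χ² = Σ (O − E)² / E
  white: (277 − 254.3125)² / 254.3125 = 2.0240
  colored: (36 − 58.6875)² / 58.6875 = 8.7706
χ² = 2.0240 + 8.7706 = 10.7946 ≈ 10.795

10.795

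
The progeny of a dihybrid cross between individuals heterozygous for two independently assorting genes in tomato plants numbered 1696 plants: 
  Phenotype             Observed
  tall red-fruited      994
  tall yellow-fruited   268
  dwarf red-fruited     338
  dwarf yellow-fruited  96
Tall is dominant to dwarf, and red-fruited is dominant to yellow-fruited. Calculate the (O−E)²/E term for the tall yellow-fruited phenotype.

A dihybrid F₂ with independent assortment and complete dominance at both loci gives a 9:3:3:1 phenotypic ratio.
Expected counts for N = 1696 under a 9:3:3:1 ratio (total parts = 16):
  tall red-fruited: 1696 × 9/16 = 954
  tall yellow-fruited: 1696 × 3/16 = 318
  dwarf red-fruited: 1696 × 3/16 = 318
  dwarf yellow-fruited: 1696 × 1/16 = 106
Contribution of tall yellow-fruited: (268 − 318)² / 318 = 7.8616

7.862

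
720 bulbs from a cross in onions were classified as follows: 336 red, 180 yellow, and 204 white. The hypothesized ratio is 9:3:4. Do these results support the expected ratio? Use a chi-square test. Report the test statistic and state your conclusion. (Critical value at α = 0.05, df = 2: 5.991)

29.956; not consistent

Total ratio parts = 16. Expected numbers out of 720:
  red: 720 × 9/16 = 405
  yellow: 720 × 3/16 = 135
  white: 720 × 4/16 = 180
χ² = Σ (O − E)² / E
  red: (336 − 405)² / 405 = 11.7556
  yellow: (180 − 135)² / 135 = 15.0000
  white: (204 − 180)² / 180 = 3.2000
χ² = 11.7556 + 15.0000 + 3.2000 = 29.9556 ≈ 29.956
Degrees of freedom = 3 − 1 = 2; critical value at α = 0.05 is 5.991.
Since 29.956 > 5.991, we reject the null hypothesis — the data do not fit the 9:3:4 ratio.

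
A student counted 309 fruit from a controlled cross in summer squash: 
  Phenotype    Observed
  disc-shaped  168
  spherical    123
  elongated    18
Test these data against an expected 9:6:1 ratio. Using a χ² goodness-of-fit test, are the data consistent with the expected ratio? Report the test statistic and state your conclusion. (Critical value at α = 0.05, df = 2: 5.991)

0.722; consistent

Expected counts for N = 309 under a 9:6:1 ratio (total parts = 16):
  disc-shaped: 309 × 9/16 = 173.8125
  spherical: 309 × 6/16 = 115.875
  elongated: 309 × 1/16 = 19.3125
χ² = Σ (O − E)² / E
  disc-shaped: (168 − 173.8125)² / 173.8125 = 0.1944
  spherical: (123 − 115.875)² / 115.875 = 0.4381
  elongated: (18 − 19.3125)² / 19.3125 = 0.0892
χ² = 0.1944 + 0.4381 + 0.0892 = 0.7217 ≈ 0.722
Degrees of freedom = 3 − 1 = 2; critical value at α = 0.05 is 5.991.
Since 0.722 < 5.991, we fail to reject the null hypothesis — the data are consistent with the 9:6:1 ratio.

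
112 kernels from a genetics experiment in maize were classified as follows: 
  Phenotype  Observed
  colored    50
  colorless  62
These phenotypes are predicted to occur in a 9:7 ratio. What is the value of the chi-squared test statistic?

6.132

Expected counts for N = 112 under a 9:7 ratio (total parts = 16):
  colored: 112 × 9/16 = 63
  colorless: 112 × 7/16 = 49
χ² = Σ (O − E)² / E
  colored: (50 − 63)² / 63 = 2.6825
  colorless: (62 − 49)² / 49 = 3.4490
χ² = 2.6825 + 3.4490 = 6.1315 ≈ 6.132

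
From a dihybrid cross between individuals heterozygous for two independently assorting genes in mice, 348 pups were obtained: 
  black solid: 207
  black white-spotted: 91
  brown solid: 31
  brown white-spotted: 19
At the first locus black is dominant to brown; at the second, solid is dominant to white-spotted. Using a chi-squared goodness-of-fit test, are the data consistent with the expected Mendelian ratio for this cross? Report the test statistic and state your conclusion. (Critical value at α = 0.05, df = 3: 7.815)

29.134; not consistent

A dihybrid F₂ with independent assortment and complete dominance at both loci gives a 9:3:3:1 phenotypic ratio.
Total ratio parts = 16. Expected numbers out of 348:
  black solid: 348 × 9/16 = 195.75
  black white-spotted: 348 × 3/16 = 65.25
  brown solid: 348 × 3/16 = 65.25
  brown white-spotted: 348 × 1/16 = 21.75
χ² = Σ (O − E)² / E
  black solid: (207 − 195.75)² / 195.75 = 0.6466
  black white-spotted: (91 − 65.25)² / 65.25 = 10.1619
  brown solid: (31 − 65.25)² / 65.25 = 17.9780
  brown white-spotted: (19 − 21.75)² / 21.75 = 0.3477
χ² = 0.6466 + 10.1619 + 17.9780 + 0.3477 = 29.1342 ≈ 29.134
Degrees of freedom = 4 − 1 = 3; critical value at α = 0.05 is 7.815.
Since 29.134 > 7.815, we reject the null hypothesis — the data do not fit the 9:3:3:1 ratio.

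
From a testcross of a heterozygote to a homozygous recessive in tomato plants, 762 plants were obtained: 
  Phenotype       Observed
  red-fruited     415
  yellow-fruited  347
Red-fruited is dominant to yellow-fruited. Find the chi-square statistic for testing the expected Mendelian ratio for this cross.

A testcross of a heterozygote (Aa × aa) gives a 1:1 phenotypic ratio.
Expected counts for N = 762 under a 1:1 ratio (total parts = 2):
  red-fruited: 762 × 1/2 = 381
  yellow-fruited: 762 × 1/2 = 381
χ² = Σ (O − E)² / E
  red-fruited: (415 − 381)² / 381 = 3.0341
  yellow-fruited: (347 − 381)² / 381 = 3.0341
χ² = 3.0341 + 3.0341 = 6.0682 ≈ 6.068

6.068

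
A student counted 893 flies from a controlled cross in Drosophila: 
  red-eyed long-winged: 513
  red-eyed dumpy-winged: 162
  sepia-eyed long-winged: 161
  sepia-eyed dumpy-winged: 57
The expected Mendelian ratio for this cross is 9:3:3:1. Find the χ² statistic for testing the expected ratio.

Expected counts for N = 893 under a 9:3:3:1 ratio (total parts = 16):
  red-eyed long-winged: 893 × 9/16 = 502.3125
  red-eyed dumpy-winged: 893 × 3/16 = 167.4375
  sepia-eyed long-winged: 893 × 3/16 = 167.4375
  sepia-eyed dumpy-winged: 893 × 1/16 = 55.8125
χ² = Σ (O − E)² / E
  red-eyed long-winged: (513 − 502.3125)² / 502.3125 = 0.2274
  red-eyed dumpy-winged: (162 − 167.4375)² / 167.4375 = 0.1766
  sepia-eyed long-winged: (161 − 167.4375)² / 167.4375 = 0.2475
  sepia-eyed dumpy-winged: (57 − 55.8125)² / 55.8125 = 0.0253
χ² = 0.2274 + 0.1766 + 0.2475 + 0.0253 = 0.6768 ≈ 0.677

0.677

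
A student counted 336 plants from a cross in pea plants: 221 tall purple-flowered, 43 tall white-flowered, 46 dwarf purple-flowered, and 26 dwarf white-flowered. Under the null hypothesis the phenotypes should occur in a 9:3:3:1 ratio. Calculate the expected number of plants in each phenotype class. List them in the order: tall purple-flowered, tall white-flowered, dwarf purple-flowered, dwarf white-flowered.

Under the 9:3:3:1 hypothesis (Σ ratio = 16, N = 336):
  tall purple-flowered: 336 × 9/16 = 189
  tall white-flowered: 336 × 3/16 = 63
  dwarf purple-flowered: 336 × 3/16 = 63
  dwarf white-flowered: 336 × 1/16 = 21

189, 63, 63, 21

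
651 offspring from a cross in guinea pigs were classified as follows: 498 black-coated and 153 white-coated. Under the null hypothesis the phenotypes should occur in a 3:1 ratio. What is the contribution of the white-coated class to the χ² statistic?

The 3:1 ratio has 4 parts, so with N = 651 the expected counts are:
  black-coated: 651 × 3/4 = 488.25
  white-coated: 651 × 1/4 = 162.75
Contribution of white-coated: (153 − 162.75)² / 162.75 = 0.5841

0.584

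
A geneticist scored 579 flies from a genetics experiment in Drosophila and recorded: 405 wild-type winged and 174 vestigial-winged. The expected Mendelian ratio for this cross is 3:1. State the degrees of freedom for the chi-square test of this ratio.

1

A goodness-of-fit test with 2 phenotype classes has df = 2 − 1 = 1.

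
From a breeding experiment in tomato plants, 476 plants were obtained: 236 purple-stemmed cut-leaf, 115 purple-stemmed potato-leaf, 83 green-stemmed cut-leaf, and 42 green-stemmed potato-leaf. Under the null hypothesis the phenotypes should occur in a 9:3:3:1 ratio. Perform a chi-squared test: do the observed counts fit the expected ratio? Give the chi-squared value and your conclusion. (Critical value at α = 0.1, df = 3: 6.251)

16.676; not consistent

The 9:3:3:1 ratio has 16 parts, so with N = 476 the expected counts are:
  purple-stemmed cut-leaf: 476 × 9/16 = 267.75
  purple-stemmed potato-leaf: 476 × 3/16 = 89.25
  green-stemmed cut-leaf: 476 × 3/16 = 89.25
  green-stemmed potato-leaf: 476 × 1/16 = 29.75
χ² = Σ (O − E)² / E
  purple-stemmed cut-leaf: (236 − 267.75)² / 267.75 = 3.7649
  purple-stemmed potato-leaf: (115 − 89.25)² / 89.25 = 7.4293
  green-stemmed cut-leaf: (83 − 89.25)² / 89.25 = 0.4377
  green-stemmed potato-leaf: (42 − 29.75)² / 29.75 = 5.0441
χ² = 3.7649 + 7.4293 + 0.4377 + 5.0441 = 16.676
Degrees of freedom = 4 − 1 = 3; critical value at α = 0.1 is 6.251.
Since 16.676 > 6.251, we reject the null hypothesis — the data do not fit the 9:3:3:1 ratio.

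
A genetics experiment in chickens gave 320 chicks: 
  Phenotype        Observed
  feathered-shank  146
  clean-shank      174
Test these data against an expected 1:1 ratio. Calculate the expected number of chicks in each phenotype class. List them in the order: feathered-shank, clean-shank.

Total ratio parts = 2. Expected numbers out of 320:
  feathered-shank: 320 × 1/2 = 160
  clean-shank: 320 × 1/2 = 160

160, 160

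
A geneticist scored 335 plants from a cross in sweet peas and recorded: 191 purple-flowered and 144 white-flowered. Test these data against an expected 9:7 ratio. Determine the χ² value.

Under the 9:7 hypothesis (Σ ratio = 16, N = 335):
  purple-flowered: 335 × 9/16 = 188.4375
  white-flowered: 335 × 7/16 = 146.5625
χ² = Σ (O − E)² / E
  purple-flowered: (191 − 188.4375)² / 188.4375 = 0.0348
  white-flowered: (144 − 146.5625)² / 146.5625 = 0.0448
χ² = 0.0348 + 0.0448 = 0.0796 ≈ 0.080

0.080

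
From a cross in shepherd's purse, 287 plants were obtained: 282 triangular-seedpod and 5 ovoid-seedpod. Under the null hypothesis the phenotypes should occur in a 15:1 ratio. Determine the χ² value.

Under the 15:1 hypothesis (Σ ratio = 16, N = 287):
  triangular-seedpod: 287 × 15/16 = 269.0625
  ovoid-seedpod: 287 × 1/16 = 17.9375
χ² = Σ (O − E)² / E
  triangular-seedpod: (282 − 269.0625)² / 269.0625 = 0.6221
  ovoid-seedpod: (5 − 17.9375)² / 17.9375 = 9.3312
χ² = 0.6221 + 9.3312 = 9.9533 ≈ 9.953

9.953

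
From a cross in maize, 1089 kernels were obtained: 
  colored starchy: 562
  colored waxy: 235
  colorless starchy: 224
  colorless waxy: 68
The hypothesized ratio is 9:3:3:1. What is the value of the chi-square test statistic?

Expected counts for N = 1089 under a 9:3:3:1 ratio (total parts = 16):
  colored starchy: 1089 × 9/16 = 612.5625
  colored waxy: 1089 × 3/16 = 204.1875
  colorless starchy: 1089 × 3/16 = 204.1875
  colorless waxy: 1089 × 1/16 = 68.0625
χ² = Σ (O − E)² / E
  colored starchy: (562 − 612.5625)² / 612.5625 = 4.1736
  colored waxy: (235 − 204.1875)² / 204.1875 = 4.6497
  colorless starchy: (224 − 204.1875)² / 204.1875 = 1.9224
  colorless waxy: (68 − 68.0625)² / 68.0625 = 0.0001
χ² = 4.1736 + 4.6497 + 1.9224 + 0.0001 = 10.7458 ≈ 10.746

10.746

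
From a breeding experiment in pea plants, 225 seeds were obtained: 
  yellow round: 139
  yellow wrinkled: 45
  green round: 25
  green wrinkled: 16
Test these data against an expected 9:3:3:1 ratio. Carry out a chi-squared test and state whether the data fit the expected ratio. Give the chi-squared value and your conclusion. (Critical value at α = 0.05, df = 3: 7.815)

The 9:3:3:1 ratio has 16 parts, so with N = 225 the expected counts are:
  yellow round: 225 × 9/16 = 126.5625
  yellow wrinkled: 225 × 3/16 = 42.1875
  green round: 225 × 3/16 = 42.1875
  green wrinkled: 225 × 1/16 = 14.0625
χ² = Σ (O − E)² / E
  yellow round: (139 − 126.5625)² / 126.5625 = 1.2223
  yellow wrinkled: (45 − 42.1875)² / 42.1875 = 0.1875
  green round: (25 − 42.1875)² / 42.1875 = 7.0023
  green wrinkled: (16 − 14.0625)² / 14.0625 = 0.2669
χ² = 1.2223 + 0.1875 + 7.0023 + 0.2669 = 8.679
Degrees of freedom = 4 − 1 = 3; critical value at α = 0.05 is 7.815.
Since 8.679 > 7.815, we reject the null hypothesis — the data do not fit the 9:3:3:1 ratio.

8.679; not consistent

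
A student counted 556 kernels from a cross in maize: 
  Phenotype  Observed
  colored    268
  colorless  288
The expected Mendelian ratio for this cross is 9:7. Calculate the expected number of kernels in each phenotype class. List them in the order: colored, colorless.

Expected counts for N = 556 under a 9:7 ratio (total parts = 16):
  colored: 556 × 9/16 = 312.75
  colorless: 556 × 7/16 = 243.25

312.75, 243.25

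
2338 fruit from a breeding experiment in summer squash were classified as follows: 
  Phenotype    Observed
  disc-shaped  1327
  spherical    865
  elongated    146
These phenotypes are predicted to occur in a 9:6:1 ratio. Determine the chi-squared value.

Expected counts for N = 2338 under a 9:6:1 ratio (total parts = 16):
  disc-shaped: 2338 × 9/16 = 1315.125
  spherical: 2338 × 6/16 = 876.75
  elongated: 2338 × 1/16 = 146.125
χ² = Σ (O − E)² / E
  disc-shaped: (1327 − 1315.125)² / 1315.125 = 0.1072
  spherical: (865 − 876.75)² / 876.75 = 0.1575
  elongated: (146 − 146.125)² / 146.125 = 0.0001
χ² = 0.1072 + 0.1575 + 0.0001 = 0.2648 ≈ 0.265

0.265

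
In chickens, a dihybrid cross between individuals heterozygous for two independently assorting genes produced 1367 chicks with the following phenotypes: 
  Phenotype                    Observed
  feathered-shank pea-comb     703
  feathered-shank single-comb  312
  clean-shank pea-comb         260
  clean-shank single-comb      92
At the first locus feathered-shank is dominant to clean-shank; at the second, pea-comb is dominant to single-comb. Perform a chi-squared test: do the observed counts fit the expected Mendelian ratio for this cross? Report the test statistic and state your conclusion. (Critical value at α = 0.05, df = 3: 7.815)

A dihybrid F₂ with independent assortment and complete dominance at both loci gives a 9:3:3:1 phenotypic ratio.
The 9:3:3:1 ratio has 16 parts, so with N = 1367 the expected counts are:
  feathered-shank pea-comb: 1367 × 9/16 = 768.9375
  feathered-shank single-comb: 1367 × 3/16 = 256.3125
  clean-shank pea-comb: 1367 × 3/16 = 256.3125
  clean-shank single-comb: 1367 × 1/16 = 85.4375
χ² = Σ (O − E)² / E
  feathered-shank pea-comb: (703 − 768.9375)² / 768.9375 = 5.6542
  feathered-shank single-comb: (312 − 256.3125)² / 256.3125 = 12.0989
  clean-shank pea-comb: (260 − 256.3125)² / 256.3125 = 0.0531
  clean-shank single-comb: (92 − 85.4375)² / 85.4375 = 0.5041
χ² = 5.6542 + 12.0989 + 0.0531 + 0.5041 = 18.3103 ≈ 18.310
Degrees of freedom = 4 − 1 = 3; critical value at α = 0.05 is 7.815.
Since 18.310 > 7.815, we reject the null hypothesis — the data do not fit the 9:3:3:1 ratio.

18.310; not consistent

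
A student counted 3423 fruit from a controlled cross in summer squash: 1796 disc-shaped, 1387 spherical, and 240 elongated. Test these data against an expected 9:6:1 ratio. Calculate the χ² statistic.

20.202

Under the 9:6:1 hypothesis (Σ ratio = 16, N = 3423):
  disc-shaped: 3423 × 9/16 = 1925.4375
  spherical: 3423 × 6/16 = 1283.625
  elongated: 3423 × 1/16 = 213.9375
χ² = Σ (O − E)² / E
  disc-shaped: (1796 − 1925.4375)² / 1925.4375 = 8.7014
  spherical: (1387 − 1283.625)² / 1283.625 = 8.3252
  elongated: (240 − 213.9375)² / 213.9375 = 3.1750
χ² = 8.7014 + 8.3252 + 3.1750 = 20.2016 ≈ 20.202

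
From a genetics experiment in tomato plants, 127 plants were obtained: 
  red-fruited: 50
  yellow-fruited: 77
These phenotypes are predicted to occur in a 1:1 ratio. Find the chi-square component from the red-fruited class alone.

2.870

Expected counts for N = 127 under a 1:1 ratio (total parts = 2):
  red-fruited: 127 × 1/2 = 63.5
  yellow-fruited: 127 × 1/2 = 63.5
Contribution of red-fruited: (50 − 63.5)² / 63.5 = 2.8701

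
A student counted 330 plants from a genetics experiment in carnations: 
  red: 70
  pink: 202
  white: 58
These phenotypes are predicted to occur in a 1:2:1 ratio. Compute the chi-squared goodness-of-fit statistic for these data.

17.467

Under the 1:2:1 hypothesis (Σ ratio = 4, N = 330):
  red: 330 × 1/4 = 82.5
  pink: 330 × 2/4 = 165
  white: 330 × 1/4 = 82.5
χ² = Σ (O − E)² / E
  red: (70 − 82.5)² / 82.5 = 1.8939
  pink: (202 − 165)² / 165 = 8.2970
  white: (58 − 82.5)² / 82.5 = 7.2758
χ² = 1.8939 + 8.2970 + 7.2758 = 17.4667 ≈ 17.467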